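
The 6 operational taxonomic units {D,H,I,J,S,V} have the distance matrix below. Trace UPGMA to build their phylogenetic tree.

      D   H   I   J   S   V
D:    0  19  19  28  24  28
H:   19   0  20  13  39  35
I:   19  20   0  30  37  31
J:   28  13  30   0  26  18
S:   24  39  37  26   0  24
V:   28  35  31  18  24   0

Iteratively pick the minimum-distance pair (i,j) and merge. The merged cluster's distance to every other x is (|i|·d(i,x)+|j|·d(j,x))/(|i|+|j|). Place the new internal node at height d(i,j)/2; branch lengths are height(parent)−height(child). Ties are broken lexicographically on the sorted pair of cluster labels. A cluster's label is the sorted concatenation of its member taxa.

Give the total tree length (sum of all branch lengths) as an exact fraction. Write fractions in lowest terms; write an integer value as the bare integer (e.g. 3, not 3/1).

559/8

iteration 1: select H,J (d=13); attach at lengths (13/2, 13/2); label the merged cluster HJ
  updated: d(D,HJ)=47/2, d(HJ,I)=25, d(HJ,S)=65/2, d(HJ,V)=53/2
iteration 2: select D,I (d=19); attach at lengths (19/2, 19/2); label the merged cluster DI
  updated: d(DI,HJ)=97/4, d(DI,S)=61/2, d(DI,V)=59/2
iteration 3: select S,V (d=24); attach at lengths (12, 12); label the merged cluster SV
  updated: d(DI,SV)=30, d(HJ,SV)=59/2
iteration 4: select DI,HJ (d=97/4); attach at lengths (21/8, 45/8); label the merged cluster DHIJ
  updated: d(DHIJ,SV)=119/4
iteration 5: select DHIJ,SV (d=119/4); attach at lengths (11/4, 23/8); label the merged cluster DHIJSV
final tree: (((D:19/2,I:19/2):21/8,(H:13/2,J:13/2):45/8):11/4,(S:12,V:12):23/8)
total length: 559/8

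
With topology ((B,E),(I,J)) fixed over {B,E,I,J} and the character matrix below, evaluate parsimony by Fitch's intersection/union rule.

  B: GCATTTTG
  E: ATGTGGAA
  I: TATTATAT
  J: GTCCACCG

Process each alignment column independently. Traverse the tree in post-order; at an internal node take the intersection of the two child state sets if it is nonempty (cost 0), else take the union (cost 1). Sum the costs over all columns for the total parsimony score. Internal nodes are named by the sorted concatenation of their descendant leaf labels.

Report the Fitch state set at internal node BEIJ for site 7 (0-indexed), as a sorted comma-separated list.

site 0, node BE: B={G} ∪ E={A} → {A,G} (+1)
site 0, node IJ: I={T} ∪ J={G} → {G,T} (+1)
site 0, node BEIJ: BE={A,G} ∩ IJ={G,T} → {G} (+0)
site 1, node BE: B={C} ∪ E={T} → {C,T} (+1)
site 1, node IJ: I={A} ∪ J={T} → {A,T} (+1)
site 1, node BEIJ: BE={C,T} ∩ IJ={A,T} → {T} (+0)
site 2, node BE: B={A} ∪ E={G} → {A,G} (+1)
site 2, node IJ: I={T} ∪ J={C} → {C,T} (+1)
site 2, node BEIJ: BE={A,G} ∪ IJ={C,T} → {A,C,G,T} (+1)
site 3, node BE: B={T} ∩ E={T} → {T} (+0)
site 3, node IJ: I={T} ∪ J={C} → {C,T} (+1)
site 3, node BEIJ: BE={T} ∩ IJ={C,T} → {T} (+0)
site 4, node BE: B={T} ∪ E={G} → {G,T} (+1)
site 4, node IJ: I={A} ∩ J={A} → {A} (+0)
site 4, node BEIJ: BE={G,T} ∪ IJ={A} → {A,G,T} (+1)
site 5, node BE: B={T} ∪ E={G} → {G,T} (+1)
site 5, node IJ: I={T} ∪ J={C} → {C,T} (+1)
site 5, node BEIJ: BE={G,T} ∩ IJ={C,T} → {T} (+0)
site 6, node BE: B={T} ∪ E={A} → {A,T} (+1)
site 6, node IJ: I={A} ∪ J={C} → {A,C} (+1)
site 6, node BEIJ: BE={A,T} ∩ IJ={A,C} → {A} (+0)
site 7, node BE: B={G} ∪ E={A} → {A,G} (+1)
site 7, node IJ: I={T} ∪ J={G} → {G,T} (+1)
site 7, node BEIJ: BE={A,G} ∩ IJ={G,T} → {G} (+0)
per-site changes: [2, 2, 3, 1, 2, 2, 2, 2]; total = 16

G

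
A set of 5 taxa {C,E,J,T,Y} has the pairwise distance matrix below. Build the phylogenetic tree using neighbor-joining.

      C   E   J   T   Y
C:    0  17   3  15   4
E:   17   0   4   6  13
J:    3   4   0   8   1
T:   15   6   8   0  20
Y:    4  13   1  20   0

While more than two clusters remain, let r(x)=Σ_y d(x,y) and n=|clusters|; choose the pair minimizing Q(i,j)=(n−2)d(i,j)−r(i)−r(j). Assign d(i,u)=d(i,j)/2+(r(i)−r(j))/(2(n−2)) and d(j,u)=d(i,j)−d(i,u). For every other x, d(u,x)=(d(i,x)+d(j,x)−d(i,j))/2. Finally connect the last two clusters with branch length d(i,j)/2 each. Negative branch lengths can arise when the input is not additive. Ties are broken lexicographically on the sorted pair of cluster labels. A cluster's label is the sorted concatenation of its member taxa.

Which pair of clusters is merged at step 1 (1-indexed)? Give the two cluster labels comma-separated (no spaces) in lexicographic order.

iteration 1: select E,T (d=6, Q=-71); attach at lengths (3/2, 9/2); label the merged cluster ET
  updated: d(C,ET)=13, d(ET,J)=3, d(ET,Y)=27/2
iteration 2: select C,Y (d=4, Q=-61/2); attach at lengths (19/8, 13/8); label the merged cluster CY
  updated: d(CY,ET)=45/4, d(CY,J)=0
iteration 3: select CY,ET (d=45/4, Q=-57/4); attach at lengths (33/8, 57/8); label the merged cluster CETY
  updated: d(CETY,J)=-33/8
iteration 4: select CETY,J (d=-33/8); attach at lengths (-33/16, -33/16); label the merged cluster CEJTY
final tree: (((C:19/8,Y:13/8):33/8,(E:3/2,T:9/2):57/8):-33/16,J:-33/16)
total length: 137/8

E,T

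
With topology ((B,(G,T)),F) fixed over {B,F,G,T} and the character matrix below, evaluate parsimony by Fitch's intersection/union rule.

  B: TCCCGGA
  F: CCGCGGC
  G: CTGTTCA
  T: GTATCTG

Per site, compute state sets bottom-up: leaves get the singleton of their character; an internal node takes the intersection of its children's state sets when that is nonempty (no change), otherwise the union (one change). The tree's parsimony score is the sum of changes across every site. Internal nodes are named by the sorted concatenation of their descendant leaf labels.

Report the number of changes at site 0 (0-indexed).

2

site 0, node GT: G={C} ∪ T={G} → {C,G} (+1)
site 0, node BGT: B={T} ∪ GT={C,G} → {C,G,T} (+1)
site 0, node BFGT: BGT={C,G,T} ∩ F={C} → {C} (+0)
site 1, node GT: G={T} ∩ T={T} → {T} (+0)
site 1, node BGT: B={C} ∪ GT={T} → {C,T} (+1)
site 1, node BFGT: BGT={C,T} ∩ F={C} → {C} (+0)
site 2, node GT: G={G} ∪ T={A} → {A,G} (+1)
site 2, node BGT: B={C} ∪ GT={A,G} → {A,C,G} (+1)
site 2, node BFGT: BGT={A,C,G} ∩ F={G} → {G} (+0)
site 3, node GT: G={T} ∩ T={T} → {T} (+0)
site 3, node BGT: B={C} ∪ GT={T} → {C,T} (+1)
site 3, node BFGT: BGT={C,T} ∩ F={C} → {C} (+0)
site 4, node GT: G={T} ∪ T={C} → {C,T} (+1)
site 4, node BGT: B={G} ∪ GT={C,T} → {C,G,T} (+1)
site 4, node BFGT: BGT={C,G,T} ∩ F={G} → {G} (+0)
site 5, node GT: G={C} ∪ T={T} → {C,T} (+1)
site 5, node BGT: B={G} ∪ GT={C,T} → {C,G,T} (+1)
site 5, node BFGT: BGT={C,G,T} ∩ F={G} → {G} (+0)
site 6, node GT: G={A} ∪ T={G} → {A,G} (+1)
site 6, node BGT: B={A} ∩ GT={A,G} → {A} (+0)
site 6, node BFGT: BGT={A} ∪ F={C} → {A,C} (+1)
per-site changes: [2, 1, 2, 1, 2, 2, 2]; total = 12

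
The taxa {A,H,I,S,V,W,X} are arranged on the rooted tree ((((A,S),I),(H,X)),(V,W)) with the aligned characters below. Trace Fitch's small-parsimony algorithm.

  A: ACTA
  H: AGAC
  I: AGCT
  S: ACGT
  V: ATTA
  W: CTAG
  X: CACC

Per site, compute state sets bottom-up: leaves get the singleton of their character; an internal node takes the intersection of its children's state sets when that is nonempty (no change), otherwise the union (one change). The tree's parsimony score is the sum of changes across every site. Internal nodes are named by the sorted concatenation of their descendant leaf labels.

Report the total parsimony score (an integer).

AS@0: {A} ∩ {A} = {A} (intersection, +0)
AIS@0: {A} ∩ {A} = {A} (intersection, +0)
HX@0: {A} ∪ {C} = {A,C} (union, +1)
AHISX@0: {A} ∩ {A,C} = {A} (intersection, +0)
VW@0: {A} ∪ {C} = {A,C} (union, +1)
AHISVWX@0: {A} ∩ {A,C} = {A} (intersection, +0)
AS@1: {C} ∩ {C} = {C} (intersection, +0)
AIS@1: {C} ∪ {G} = {C,G} (union, +1)
HX@1: {G} ∪ {A} = {A,G} (union, +1)
AHISX@1: {C,G} ∩ {A,G} = {G} (intersection, +0)
VW@1: {T} ∩ {T} = {T} (intersection, +0)
AHISVWX@1: {G} ∪ {T} = {G,T} (union, +1)
AS@2: {T} ∪ {G} = {G,T} (union, +1)
AIS@2: {G,T} ∪ {C} = {C,G,T} (union, +1)
HX@2: {A} ∪ {C} = {A,C} (union, +1)
AHISX@2: {C,G,T} ∩ {A,C} = {C} (intersection, +0)
VW@2: {T} ∪ {A} = {A,T} (union, +1)
AHISVWX@2: {C} ∪ {A,T} = {A,C,T} (union, +1)
AS@3: {A} ∪ {T} = {A,T} (union, +1)
AIS@3: {A,T} ∩ {T} = {T} (intersection, +0)
HX@3: {C} ∩ {C} = {C} (intersection, +0)
AHISX@3: {T} ∪ {C} = {C,T} (union, +1)
VW@3: {A} ∪ {G} = {A,G} (union, +1)
AHISVWX@3: {C,T} ∪ {A,G} = {A,C,G,T} (union, +1)
per-site changes: [2, 3, 5, 4]; total = 14

14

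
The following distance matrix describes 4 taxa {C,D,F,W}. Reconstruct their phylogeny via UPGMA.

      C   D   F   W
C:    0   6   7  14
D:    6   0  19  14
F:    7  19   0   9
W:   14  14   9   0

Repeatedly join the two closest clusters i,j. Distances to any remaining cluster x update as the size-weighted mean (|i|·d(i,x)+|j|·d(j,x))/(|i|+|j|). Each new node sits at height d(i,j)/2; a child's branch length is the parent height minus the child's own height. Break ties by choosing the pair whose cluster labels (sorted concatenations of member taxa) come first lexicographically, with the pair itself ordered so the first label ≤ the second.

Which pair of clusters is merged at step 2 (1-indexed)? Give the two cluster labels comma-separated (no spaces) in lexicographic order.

F,W

1. join C+D (d=6) ⇒ CD; edges |C|=3, |D|=3
  updated: d(CD,F)=13, d(CD,W)=14
2. join F+W (d=9) ⇒ FW; edges |F|=9/2, |W|=9/2
  updated: d(CD,FW)=27/2
3. join CD+FW (d=27/2) ⇒ CDFW; edges |CD|=15/4, |FW|=9/4
final tree: ((C:3,D:3):15/4,(F:9/2,W:9/2):9/4)
total length: 21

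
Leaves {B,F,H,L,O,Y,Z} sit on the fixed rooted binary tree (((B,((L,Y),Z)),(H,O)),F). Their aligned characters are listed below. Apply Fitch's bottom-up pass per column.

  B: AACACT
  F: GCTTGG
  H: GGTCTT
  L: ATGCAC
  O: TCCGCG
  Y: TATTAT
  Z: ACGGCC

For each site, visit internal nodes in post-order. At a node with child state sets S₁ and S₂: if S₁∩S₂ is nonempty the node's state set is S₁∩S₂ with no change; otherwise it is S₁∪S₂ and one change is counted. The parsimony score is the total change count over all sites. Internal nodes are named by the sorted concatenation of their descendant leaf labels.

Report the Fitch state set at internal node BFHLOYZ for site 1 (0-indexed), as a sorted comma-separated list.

C

[col 0] LY: children L:{A}, Y:{T} ∪→ {A,T}; cost 1
[col 0] LYZ: children LY:{A,T}, Z:{A} ∩→ {A}; cost 0
[col 0] BLYZ: children B:{A}, LYZ:{A} ∩→ {A}; cost 0
[col 0] HO: children H:{G}, O:{T} ∪→ {G,T}; cost 1
[col 0] BHLOYZ: children BLYZ:{A}, HO:{G,T} ∪→ {A,G,T}; cost 1
[col 0] BFHLOYZ: children BHLOYZ:{A,G,T}, F:{G} ∩→ {G}; cost 0
[col 1] LY: children L:{T}, Y:{A} ∪→ {A,T}; cost 1
[col 1] LYZ: children LY:{A,T}, Z:{C} ∪→ {A,C,T}; cost 1
[col 1] BLYZ: children B:{A}, LYZ:{A,C,T} ∩→ {A}; cost 0
[col 1] HO: children H:{G}, O:{C} ∪→ {C,G}; cost 1
[col 1] BHLOYZ: children BLYZ:{A}, HO:{C,G} ∪→ {A,C,G}; cost 1
[col 1] BFHLOYZ: children BHLOYZ:{A,C,G}, F:{C} ∩→ {C}; cost 0
[col 2] LY: children L:{G}, Y:{T} ∪→ {G,T}; cost 1
[col 2] LYZ: children LY:{G,T}, Z:{G} ∩→ {G}; cost 0
[col 2] BLYZ: children B:{C}, LYZ:{G} ∪→ {C,G}; cost 1
[col 2] HO: children H:{T}, O:{C} ∪→ {C,T}; cost 1
[col 2] BHLOYZ: children BLYZ:{C,G}, HO:{C,T} ∩→ {C}; cost 0
[col 2] BFHLOYZ: children BHLOYZ:{C}, F:{T} ∪→ {C,T}; cost 1
[col 3] LY: children L:{C}, Y:{T} ∪→ {C,T}; cost 1
[col 3] LYZ: children LY:{C,T}, Z:{G} ∪→ {C,G,T}; cost 1
[col 3] BLYZ: children B:{A}, LYZ:{C,G,T} ∪→ {A,C,G,T}; cost 1
[col 3] HO: children H:{C}, O:{G} ∪→ {C,G}; cost 1
[col 3] BHLOYZ: children BLYZ:{A,C,G,T}, HO:{C,G} ∩→ {C,G}; cost 0
[col 3] BFHLOYZ: children BHLOYZ:{C,G}, F:{T} ∪→ {C,G,T}; cost 1
[col 4] LY: children L:{A}, Y:{A} ∩→ {A}; cost 0
[col 4] LYZ: children LY:{A}, Z:{C} ∪→ {A,C}; cost 1
[col 4] BLYZ: children B:{C}, LYZ:{A,C} ∩→ {C}; cost 0
[col 4] HO: children H:{T}, O:{C} ∪→ {C,T}; cost 1
[col 4] BHLOYZ: children BLYZ:{C}, HO:{C,T} ∩→ {C}; cost 0
[col 4] BFHLOYZ: children BHLOYZ:{C}, F:{G} ∪→ {C,G}; cost 1
[col 5] LY: children L:{C}, Y:{T} ∪→ {C,T}; cost 1
[col 5] LYZ: children LY:{C,T}, Z:{C} ∩→ {C}; cost 0
[col 5] BLYZ: children B:{T}, LYZ:{C} ∪→ {C,T}; cost 1
[col 5] HO: children H:{T}, O:{G} ∪→ {G,T}; cost 1
[col 5] BHLOYZ: children BLYZ:{C,T}, HO:{G,T} ∩→ {T}; cost 0
[col 5] BFHLOYZ: children BHLOYZ:{T}, F:{G} ∪→ {G,T}; cost 1
per-site changes: [3, 4, 4, 5, 3, 4]; total = 23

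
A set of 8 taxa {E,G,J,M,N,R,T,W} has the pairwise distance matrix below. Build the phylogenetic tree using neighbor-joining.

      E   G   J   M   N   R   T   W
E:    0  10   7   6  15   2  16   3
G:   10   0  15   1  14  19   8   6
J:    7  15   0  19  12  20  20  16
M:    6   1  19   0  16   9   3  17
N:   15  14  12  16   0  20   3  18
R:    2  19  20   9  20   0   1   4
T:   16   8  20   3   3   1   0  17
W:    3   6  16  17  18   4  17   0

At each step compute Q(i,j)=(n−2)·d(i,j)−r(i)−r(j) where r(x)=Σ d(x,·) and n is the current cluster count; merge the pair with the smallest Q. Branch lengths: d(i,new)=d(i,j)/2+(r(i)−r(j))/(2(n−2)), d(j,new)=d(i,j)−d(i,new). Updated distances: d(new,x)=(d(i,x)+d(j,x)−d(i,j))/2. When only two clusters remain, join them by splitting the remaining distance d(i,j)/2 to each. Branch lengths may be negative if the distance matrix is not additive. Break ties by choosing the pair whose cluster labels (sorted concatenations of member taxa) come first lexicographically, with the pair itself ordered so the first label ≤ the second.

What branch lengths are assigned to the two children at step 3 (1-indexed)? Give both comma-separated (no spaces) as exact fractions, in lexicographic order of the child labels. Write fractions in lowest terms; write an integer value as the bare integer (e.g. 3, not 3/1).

7/2,19/4

1. join N+T (d=3, Q=-148) ⇒ NT; edges |N|=4, |T|=-1
  updated: d(E,NT)=14, d(G,NT)=19/2, d(J,NT)=29/2, d(M,NT)=8, d(NT,R)=9, d(NT,W)=16
2. join G+M (d=1, Q=-231/2) ⇒ GM; edges |G|=11/20, |M|=9/20
  updated: d(E,GM)=15/2, d(GM,J)=33/2, d(GM,NT)=33/4, d(GM,R)=27/2, d(GM,W)=11
3. join GM+NT (d=33/4, Q=-171/2) ⇒ GMNT; edges |GM|=7/2, |NT|=19/4
  updated: d(E,GMNT)=53/8, d(GMNT,J)=91/8, d(GMNT,R)=57/8, d(GMNT,W)=75/8
4. join GMNT+J (d=91/8, Q=-219/4) ⇒ GJMNT; edges |GMNT|=19/8, |J|=9
  updated: d(E,GJMNT)=9/8, d(GJMNT,R)=63/8, d(GJMNT,W)=7
5. join E+GJMNT (d=9/8, Q=-159/8) ⇒ EGJMNT; edges |E|=-61/32, |GJMNT|=97/32
  updated: d(EGJMNT,R)=35/8, d(EGJMNT,W)=71/16
6. join EGJMNT+R (d=35/8, Q=-205/16) ⇒ EGJMNRT; edges |EGJMNT|=77/32, |R|=63/32
  updated: d(EGJMNRT,W)=65/32
7. join EGJMNRT+W (d=65/32) ⇒ EGJMNRTW; edges |EGJMNRT|=65/64, |W|=65/64
final tree: (((E:-61/32,(((G:11/20,M:9/20):7/2,(N:4,T:-1):19/4):19/8,J:9):97/32):77/32,R:63/32):65/64,W:65/64)
total length: 997/32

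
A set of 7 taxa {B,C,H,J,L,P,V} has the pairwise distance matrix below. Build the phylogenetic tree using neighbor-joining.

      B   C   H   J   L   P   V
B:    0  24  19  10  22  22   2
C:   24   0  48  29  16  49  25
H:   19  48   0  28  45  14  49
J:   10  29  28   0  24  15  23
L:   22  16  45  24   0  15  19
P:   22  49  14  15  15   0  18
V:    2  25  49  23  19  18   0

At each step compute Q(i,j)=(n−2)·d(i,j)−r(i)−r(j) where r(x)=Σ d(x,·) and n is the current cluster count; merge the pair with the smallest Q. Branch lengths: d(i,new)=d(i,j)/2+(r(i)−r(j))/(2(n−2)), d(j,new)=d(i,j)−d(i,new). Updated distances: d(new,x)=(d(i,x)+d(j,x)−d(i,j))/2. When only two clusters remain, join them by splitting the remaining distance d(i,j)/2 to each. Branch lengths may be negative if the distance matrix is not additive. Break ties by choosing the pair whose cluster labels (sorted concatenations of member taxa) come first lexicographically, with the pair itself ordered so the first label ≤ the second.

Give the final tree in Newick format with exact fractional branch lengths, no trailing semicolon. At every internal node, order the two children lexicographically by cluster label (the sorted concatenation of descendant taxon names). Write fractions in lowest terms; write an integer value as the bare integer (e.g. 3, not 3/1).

(((B:-2,V:4):75/16,(C:191/16,L:65/16):141/16):85/32,((H:14,P:0):75/8,J:41/8):85/32)

1. join H+P (d=14, Q=-266) ⇒ HP; edges |H|=14, |P|=0
  updated: d(B,HP)=27/2, d(C,HP)=83/2, d(HP,J)=29/2, d(HP,L)=23, d(HP,V)=53/2
2. join C+L (d=16, Q=-351/2) ⇒ CL; edges |C|=191/16, |L|=65/16
  updated: d(B,CL)=15, d(CL,HP)=97/4, d(CL,J)=37/2, d(CL,V)=14
3. join HP+J (d=29/2, Q=-405/4) ⇒ HJP; edges |HP|=75/8, |J|=41/8
  updated: d(B,HJP)=9/2, d(CL,HJP)=113/8, d(HJP,V)=35/2
4. join B+V (d=2, Q=-51) ⇒ BV; edges |B|=-2, |V|=4
  updated: d(BV,CL)=27/2, d(BV,HJP)=10
5. join BV+CL (d=27/2, Q=-301/8) ⇒ BCLV; edges |BV|=75/16, |CL|=141/16
  updated: d(BCLV,HJP)=85/16
6. join BCLV+HJP (d=85/16) ⇒ BCHJLPV; edges |BCLV|=85/32, |HJP|=85/32
final tree: (((B:-2,V:4):75/16,(C:191/16,L:65/16):141/16):85/32,((H:14,P:0):75/8,J:41/8):85/32)
total length: 1045/16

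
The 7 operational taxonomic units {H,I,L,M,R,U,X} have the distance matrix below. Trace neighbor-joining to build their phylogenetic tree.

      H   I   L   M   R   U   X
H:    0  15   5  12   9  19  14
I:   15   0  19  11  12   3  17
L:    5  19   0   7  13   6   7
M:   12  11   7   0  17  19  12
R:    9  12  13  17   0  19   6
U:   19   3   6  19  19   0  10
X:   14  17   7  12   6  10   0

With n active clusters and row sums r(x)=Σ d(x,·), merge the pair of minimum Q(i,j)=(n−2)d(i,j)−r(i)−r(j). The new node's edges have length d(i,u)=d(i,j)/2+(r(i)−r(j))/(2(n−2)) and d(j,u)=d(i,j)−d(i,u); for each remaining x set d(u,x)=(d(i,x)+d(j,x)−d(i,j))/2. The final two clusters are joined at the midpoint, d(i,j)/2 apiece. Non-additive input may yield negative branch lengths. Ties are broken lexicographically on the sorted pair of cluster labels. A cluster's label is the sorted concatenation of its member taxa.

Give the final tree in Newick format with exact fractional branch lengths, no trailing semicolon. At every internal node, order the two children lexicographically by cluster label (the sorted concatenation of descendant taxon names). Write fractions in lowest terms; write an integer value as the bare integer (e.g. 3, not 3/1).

iteration 1: select I,U (d=3, Q=-138); attach at lengths (8/5, 7/5); label the merged cluster IU
  updated: d(H,IU)=31/2, d(IU,L)=11, d(IU,M)=27/2, d(IU,R)=14, d(IU,X)=12
iteration 2: select R,X (d=6, Q=-86); attach at lengths (4, 2); label the merged cluster RX
  updated: d(H,RX)=17/2, d(IU,RX)=10, d(L,RX)=7, d(M,RX)=23/2
iteration 3: select IU,RX (d=10, Q=-57); attach at lengths (43/6, 17/6); label the merged cluster IRUX
  updated: d(H,IRUX)=7, d(IRUX,L)=4, d(IRUX,M)=15/2
iteration 4: select H,L (d=5, Q=-30); attach at lengths (9/2, 1/2); label the merged cluster HL
  updated: d(HL,IRUX)=3, d(HL,M)=7
iteration 5: select HL,IRUX (d=3, Q=-35/2); attach at lengths (5/4, 7/4); label the merged cluster HILRUX
  updated: d(HILRUX,M)=23/4
iteration 6: select HILRUX,M (d=23/4); attach at lengths (23/8, 23/8); label the merged cluster HILMRUX
final tree: (((H:9/2,L:1/2):5/4,((I:8/5,U:7/5):43/6,(R:4,X:2):17/6):7/4):23/8,M:23/8)
total length: 131/4

(((H:9/2,L:1/2):5/4,((I:8/5,U:7/5):43/6,(R:4,X:2):17/6):7/4):23/8,M:23/8)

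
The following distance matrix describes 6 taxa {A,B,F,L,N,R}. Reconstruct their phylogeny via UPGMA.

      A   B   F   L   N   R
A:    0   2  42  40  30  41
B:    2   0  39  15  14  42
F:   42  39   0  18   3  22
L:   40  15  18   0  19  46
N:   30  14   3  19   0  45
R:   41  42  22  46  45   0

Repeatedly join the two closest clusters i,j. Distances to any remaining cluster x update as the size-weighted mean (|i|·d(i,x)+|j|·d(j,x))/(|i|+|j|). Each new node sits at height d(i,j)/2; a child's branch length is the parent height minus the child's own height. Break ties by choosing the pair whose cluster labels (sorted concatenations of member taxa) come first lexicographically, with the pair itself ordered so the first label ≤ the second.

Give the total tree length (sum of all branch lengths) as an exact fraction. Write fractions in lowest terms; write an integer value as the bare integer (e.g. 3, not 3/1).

iteration 1: select A,B (d=2); attach at lengths (1, 1); label the merged cluster AB
  updated: d(AB,F)=81/2, d(AB,L)=55/2, d(AB,N)=22, d(AB,R)=83/2
iteration 2: select F,N (d=3); attach at lengths (3/2, 3/2); label the merged cluster FN
  updated: d(AB,FN)=125/4, d(FN,L)=37/2, d(FN,R)=67/2
iteration 3: select FN,L (d=37/2); attach at lengths (31/4, 37/4); label the merged cluster FLN
  updated: d(AB,FLN)=30, d(FLN,R)=113/3
iteration 4: select AB,FLN (d=30); attach at lengths (14, 23/4); label the merged cluster ABFLN
  updated: d(ABFLN,R)=196/5
iteration 5: select ABFLN,R (d=196/5); attach at lengths (23/5, 98/5); label the merged cluster ABFLNR
final tree: (((A:1,B:1):14,((F:3/2,N:3/2):31/4,L:37/4):23/4):23/5,R:98/5)
total length: 1319/20

1319/20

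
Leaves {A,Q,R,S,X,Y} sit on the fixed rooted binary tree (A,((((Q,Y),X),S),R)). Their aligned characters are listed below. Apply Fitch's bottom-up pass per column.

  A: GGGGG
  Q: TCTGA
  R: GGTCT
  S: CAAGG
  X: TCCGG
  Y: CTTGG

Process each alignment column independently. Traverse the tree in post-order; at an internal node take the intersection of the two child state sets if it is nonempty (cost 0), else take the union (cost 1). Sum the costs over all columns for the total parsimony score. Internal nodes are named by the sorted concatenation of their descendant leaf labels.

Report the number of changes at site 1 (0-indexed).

QY@0: {T} ∪ {C} = {C,T} (union, +1)
QXY@0: {C,T} ∩ {T} = {T} (intersection, +0)
QSXY@0: {T} ∪ {C} = {C,T} (union, +1)
QRSXY@0: {C,T} ∪ {G} = {C,G,T} (union, +1)
AQRSXY@0: {G} ∩ {C,G,T} = {G} (intersection, +0)
QY@1: {C} ∪ {T} = {C,T} (union, +1)
QXY@1: {C,T} ∩ {C} = {C} (intersection, +0)
QSXY@1: {C} ∪ {A} = {A,C} (union, +1)
QRSXY@1: {A,C} ∪ {G} = {A,C,G} (union, +1)
AQRSXY@1: {G} ∩ {A,C,G} = {G} (intersection, +0)
QY@2: {T} ∩ {T} = {T} (intersection, +0)
QXY@2: {T} ∪ {C} = {C,T} (union, +1)
QSXY@2: {C,T} ∪ {A} = {A,C,T} (union, +1)
QRSXY@2: {A,C,T} ∩ {T} = {T} (intersection, +0)
AQRSXY@2: {G} ∪ {T} = {G,T} (union, +1)
QY@3: {G} ∩ {G} = {G} (intersection, +0)
QXY@3: {G} ∩ {G} = {G} (intersection, +0)
QSXY@3: {G} ∩ {G} = {G} (intersection, +0)
QRSXY@3: {G} ∪ {C} = {C,G} (union, +1)
AQRSXY@3: {G} ∩ {C,G} = {G} (intersection, +0)
QY@4: {A} ∪ {G} = {A,G} (union, +1)
QXY@4: {A,G} ∩ {G} = {G} (intersection, +0)
QSXY@4: {G} ∩ {G} = {G} (intersection, +0)
QRSXY@4: {G} ∪ {T} = {G,T} (union, +1)
AQRSXY@4: {G} ∩ {G,T} = {G} (intersection, +0)
per-site changes: [3, 3, 3, 1, 2]; total = 12

3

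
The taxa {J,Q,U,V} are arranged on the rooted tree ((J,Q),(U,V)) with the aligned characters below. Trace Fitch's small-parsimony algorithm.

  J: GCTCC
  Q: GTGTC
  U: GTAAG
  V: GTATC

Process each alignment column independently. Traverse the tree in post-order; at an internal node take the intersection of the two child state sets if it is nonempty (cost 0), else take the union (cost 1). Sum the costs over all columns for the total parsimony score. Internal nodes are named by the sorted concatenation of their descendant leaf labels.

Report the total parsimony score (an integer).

6

[col 0] JQ: children J:{G}, Q:{G} ∩→ {G}; cost 0
[col 0] UV: children U:{G}, V:{G} ∩→ {G}; cost 0
[col 0] JQUV: children JQ:{G}, UV:{G} ∩→ {G}; cost 0
[col 1] JQ: children J:{C}, Q:{T} ∪→ {C,T}; cost 1
[col 1] UV: children U:{T}, V:{T} ∩→ {T}; cost 0
[col 1] JQUV: children JQ:{C,T}, UV:{T} ∩→ {T}; cost 0
[col 2] JQ: children J:{T}, Q:{G} ∪→ {G,T}; cost 1
[col 2] UV: children U:{A}, V:{A} ∩→ {A}; cost 0
[col 2] JQUV: children JQ:{G,T}, UV:{A} ∪→ {A,G,T}; cost 1
[col 3] JQ: children J:{C}, Q:{T} ∪→ {C,T}; cost 1
[col 3] UV: children U:{A}, V:{T} ∪→ {A,T}; cost 1
[col 3] JQUV: children JQ:{C,T}, UV:{A,T} ∩→ {T}; cost 0
[col 4] JQ: children J:{C}, Q:{C} ∩→ {C}; cost 0
[col 4] UV: children U:{G}, V:{C} ∪→ {C,G}; cost 1
[col 4] JQUV: children JQ:{C}, UV:{C,G} ∩→ {C}; cost 0
per-site changes: [0, 1, 2, 2, 1]; total = 6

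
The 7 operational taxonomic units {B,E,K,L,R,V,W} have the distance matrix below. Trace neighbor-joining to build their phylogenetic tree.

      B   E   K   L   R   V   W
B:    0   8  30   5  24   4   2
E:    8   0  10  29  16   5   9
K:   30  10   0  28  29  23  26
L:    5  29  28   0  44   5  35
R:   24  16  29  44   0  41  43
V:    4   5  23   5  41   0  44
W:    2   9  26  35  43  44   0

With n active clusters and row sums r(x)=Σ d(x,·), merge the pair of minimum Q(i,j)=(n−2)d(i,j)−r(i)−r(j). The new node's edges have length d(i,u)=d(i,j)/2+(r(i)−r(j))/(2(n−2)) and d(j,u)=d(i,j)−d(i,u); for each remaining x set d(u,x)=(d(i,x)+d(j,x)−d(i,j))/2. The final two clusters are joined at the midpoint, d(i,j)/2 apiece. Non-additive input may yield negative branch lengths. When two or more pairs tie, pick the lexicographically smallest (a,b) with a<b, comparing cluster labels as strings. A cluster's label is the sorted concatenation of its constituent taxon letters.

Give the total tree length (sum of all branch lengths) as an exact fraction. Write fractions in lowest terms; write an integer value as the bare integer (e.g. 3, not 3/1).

step 1: merge (L,V) at d=5, Q=-243; branch lengths L→49/10, V→1/10; new cluster LV
  updated: d(B,LV)=2, d(E,LV)=29/2, d(K,LV)=23, d(LV,R)=40, d(LV,W)=37
step 2: merge (B,W) at d=2, Q=-175; branch lengths B→-43/8, W→59/8; new cluster BW
  updated: d(BW,E)=15/2, d(BW,K)=27, d(BW,LV)=37/2, d(BW,R)=65/2
step 3: merge (BW,LV) at d=37/2, Q=-126; branch lengths BW→15/2, LV→11; new cluster BLVW
  updated: d(BLVW,E)=7/4, d(BLVW,K)=63/4, d(BLVW,R)=27
step 4: merge (BLVW,E) at d=7/4, Q=-275/4; branch lengths BLVW→81/16, E→-53/16; new cluster BELVW
  updated: d(BELVW,K)=12, d(BELVW,R)=165/8
step 5: merge (BELVW,K) at d=12, Q=-493/8; branch lengths BELVW→29/16, K→163/16; new cluster BEKLVW
  updated: d(BEKLVW,R)=301/16
step 6: merge (BEKLVW,R) at d=301/16; branch lengths BEKLVW→301/32, R→301/32; new cluster BEKLRVW
final tree: (((((B:-43/8,W:59/8):15/2,(L:49/10,V:1/10):11):81/16,E:-53/16):29/16,K:163/16):301/32,R:301/32)
total length: 929/16

929/16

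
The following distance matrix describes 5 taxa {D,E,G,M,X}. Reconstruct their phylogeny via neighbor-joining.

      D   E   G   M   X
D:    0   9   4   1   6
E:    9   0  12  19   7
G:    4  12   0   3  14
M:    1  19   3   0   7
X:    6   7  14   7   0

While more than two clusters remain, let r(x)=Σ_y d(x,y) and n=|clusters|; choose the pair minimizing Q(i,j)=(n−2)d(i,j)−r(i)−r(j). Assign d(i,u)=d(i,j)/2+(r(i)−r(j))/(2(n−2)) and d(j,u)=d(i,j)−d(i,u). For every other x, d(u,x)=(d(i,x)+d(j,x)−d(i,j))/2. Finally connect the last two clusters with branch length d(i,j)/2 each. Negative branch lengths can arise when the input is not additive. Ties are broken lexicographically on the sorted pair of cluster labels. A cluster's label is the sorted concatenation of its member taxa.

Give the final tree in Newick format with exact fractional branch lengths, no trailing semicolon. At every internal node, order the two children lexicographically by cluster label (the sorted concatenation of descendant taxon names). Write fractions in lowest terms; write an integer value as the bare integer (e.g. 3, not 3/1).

(((D:-3/2,(E:17/3,X:4/3):11/2):5/2,G:9/4):3/8,M:3/8)

1. join E+X (d=7, Q=-60) ⇒ EX; edges |E|=17/3, |X|=4/3
  updated: d(D,EX)=4, d(EX,G)=19/2, d(EX,M)=19/2
2. join D+EX (d=4, Q=-24) ⇒ DEX; edges |D|=-3/2, |EX|=11/2
  updated: d(DEX,G)=19/4, d(DEX,M)=13/4
3. join DEX+G (d=19/4, Q=-11) ⇒ DEGX; edges |DEX|=5/2, |G|=9/4
  updated: d(DEGX,M)=3/4
4. join DEGX+M (d=3/4) ⇒ DEGMX; edges |DEGX|=3/8, |M|=3/8
final tree: (((D:-3/2,(E:17/3,X:4/3):11/2):5/2,G:9/4):3/8,M:3/8)
total length: 33/2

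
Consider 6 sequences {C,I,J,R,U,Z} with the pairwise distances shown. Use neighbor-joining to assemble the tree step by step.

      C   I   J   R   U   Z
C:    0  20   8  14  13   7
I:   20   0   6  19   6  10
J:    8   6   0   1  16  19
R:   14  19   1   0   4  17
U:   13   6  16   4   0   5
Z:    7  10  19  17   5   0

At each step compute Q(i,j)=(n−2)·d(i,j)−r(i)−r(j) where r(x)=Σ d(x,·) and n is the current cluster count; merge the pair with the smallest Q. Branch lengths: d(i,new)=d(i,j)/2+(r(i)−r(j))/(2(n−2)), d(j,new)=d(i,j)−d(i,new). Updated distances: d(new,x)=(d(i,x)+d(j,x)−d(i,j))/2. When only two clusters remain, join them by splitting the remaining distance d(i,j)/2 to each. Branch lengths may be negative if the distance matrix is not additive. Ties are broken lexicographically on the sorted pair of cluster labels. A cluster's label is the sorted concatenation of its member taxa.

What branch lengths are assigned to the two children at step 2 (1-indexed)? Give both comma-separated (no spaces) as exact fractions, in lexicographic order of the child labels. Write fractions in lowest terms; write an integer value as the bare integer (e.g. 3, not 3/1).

16/3,5/3

iteration 1: select J,R (d=1, Q=-101); attach at lengths (-1/8, 9/8); label the merged cluster JR
  updated: d(C,JR)=21/2, d(I,JR)=12, d(JR,U)=19/2, d(JR,Z)=35/2
iteration 2: select C,Z (d=7, Q=-69); attach at lengths (16/3, 5/3); label the merged cluster CZ
  updated: d(CZ,I)=23/2, d(CZ,JR)=21/2, d(CZ,U)=11/2
iteration 3: select CZ,JR (d=21/2, Q=-77/2); attach at lengths (33/8, 51/8); label the merged cluster CJRZ
  updated: d(CJRZ,I)=13/2, d(CJRZ,U)=9/4
iteration 4: select CJRZ,I (d=13/2, Q=-59/4); attach at lengths (11/8, 41/8); label the merged cluster CIJRZ
  updated: d(CIJRZ,U)=7/8
iteration 5: select CIJRZ,U (d=7/8); attach at lengths (7/16, 7/16); label the merged cluster CIJRUZ
final tree: ((((C:16/3,Z:5/3):33/8,(J:-1/8,R:9/8):51/8):11/8,I:41/8):7/16,U:7/16)
total length: 207/8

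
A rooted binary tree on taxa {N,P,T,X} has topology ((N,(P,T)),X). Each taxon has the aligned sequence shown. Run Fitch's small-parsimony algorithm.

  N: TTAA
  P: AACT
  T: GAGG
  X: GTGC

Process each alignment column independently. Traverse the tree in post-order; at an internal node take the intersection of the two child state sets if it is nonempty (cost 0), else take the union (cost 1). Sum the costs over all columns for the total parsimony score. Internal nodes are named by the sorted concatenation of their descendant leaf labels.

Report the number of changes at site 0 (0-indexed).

2

PT@0: {A} ∪ {G} = {A,G} (union, +1)
NPT@0: {T} ∪ {A,G} = {A,G,T} (union, +1)
NPTX@0: {A,G,T} ∩ {G} = {G} (intersection, +0)
PT@1: {A} ∩ {A} = {A} (intersection, +0)
NPT@1: {T} ∪ {A} = {A,T} (union, +1)
NPTX@1: {A,T} ∩ {T} = {T} (intersection, +0)
PT@2: {C} ∪ {G} = {C,G} (union, +1)
NPT@2: {A} ∪ {C,G} = {A,C,G} (union, +1)
NPTX@2: {A,C,G} ∩ {G} = {G} (intersection, +0)
PT@3: {T} ∪ {G} = {G,T} (union, +1)
NPT@3: {A} ∪ {G,T} = {A,G,T} (union, +1)
NPTX@3: {A,G,T} ∪ {C} = {A,C,G,T} (union, +1)
per-site changes: [2, 1, 2, 3]; total = 8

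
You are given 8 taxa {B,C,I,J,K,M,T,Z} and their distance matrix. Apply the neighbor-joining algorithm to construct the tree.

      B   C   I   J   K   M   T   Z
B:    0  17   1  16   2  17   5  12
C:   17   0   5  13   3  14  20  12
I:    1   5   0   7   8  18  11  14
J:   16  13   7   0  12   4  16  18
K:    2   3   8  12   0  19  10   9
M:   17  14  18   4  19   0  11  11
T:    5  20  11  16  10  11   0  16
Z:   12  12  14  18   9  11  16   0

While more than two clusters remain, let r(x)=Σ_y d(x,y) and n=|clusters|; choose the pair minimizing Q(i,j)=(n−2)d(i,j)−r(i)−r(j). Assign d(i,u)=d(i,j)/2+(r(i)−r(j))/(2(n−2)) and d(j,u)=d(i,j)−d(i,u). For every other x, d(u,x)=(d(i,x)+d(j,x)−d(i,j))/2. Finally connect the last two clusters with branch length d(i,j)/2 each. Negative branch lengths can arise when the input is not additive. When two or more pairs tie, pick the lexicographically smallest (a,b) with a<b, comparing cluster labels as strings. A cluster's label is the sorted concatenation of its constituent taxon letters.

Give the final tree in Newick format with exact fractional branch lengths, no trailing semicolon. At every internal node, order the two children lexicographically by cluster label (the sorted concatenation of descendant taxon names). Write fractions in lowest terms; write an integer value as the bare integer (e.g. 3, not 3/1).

iteration 1: select J,M (d=4, Q=-156); attach at lengths (4/3, 8/3); label the merged cluster JM
  updated: d(B,JM)=29/2, d(C,JM)=23/2, d(I,JM)=21/2, d(JM,K)=27/2, d(JM,T)=23/2, d(JM,Z)=25/2
iteration 2: select B,T (d=5, Q=-100); attach at lengths (3/10, 47/10); label the merged cluster BT
  updated: d(BT,C)=16, d(BT,I)=7/2, d(BT,JM)=21/2, d(BT,K)=7/2, d(BT,Z)=23/2
iteration 3: select C,K (d=3, Q=-145/2); attach at lengths (45/16, 3/16); label the merged cluster CK
  updated: d(BT,CK)=33/4, d(CK,I)=5, d(CK,JM)=11, d(CK,Z)=9
iteration 4: select BT,I (d=7/2, Q=-225/4); attach at lengths (15/8, 13/8); label the merged cluster BIT
  updated: d(BIT,CK)=39/8, d(BIT,JM)=35/4, d(BIT,Z)=11
iteration 5: select BIT,CK (d=39/8, Q=-159/4); attach at lengths (19/8, 5/2); label the merged cluster BCIKT
  updated: d(BCIKT,JM)=119/16, d(BCIKT,Z)=121/16
iteration 6: select BCIKT,JM (d=119/16, Q=-55/2); attach at lengths (5/4, 99/16); label the merged cluster BCIJKMT
  updated: d(BCIJKMT,Z)=101/16
iteration 7: select BCIJKMT,Z (d=101/16); attach at lengths (101/32, 101/32); label the merged cluster BCIJKMTZ
final tree: (((((B:3/10,T:47/10):15/8,I:13/8):19/8,(C:45/16,K:3/16):5/2):5/4,(J:4/3,M:8/3):99/16):101/32,Z:101/32)
total length: 273/8

(((((B:3/10,T:47/10):15/8,I:13/8):19/8,(C:45/16,K:3/16):5/2):5/4,(J:4/3,M:8/3):99/16):101/32,Z:101/32)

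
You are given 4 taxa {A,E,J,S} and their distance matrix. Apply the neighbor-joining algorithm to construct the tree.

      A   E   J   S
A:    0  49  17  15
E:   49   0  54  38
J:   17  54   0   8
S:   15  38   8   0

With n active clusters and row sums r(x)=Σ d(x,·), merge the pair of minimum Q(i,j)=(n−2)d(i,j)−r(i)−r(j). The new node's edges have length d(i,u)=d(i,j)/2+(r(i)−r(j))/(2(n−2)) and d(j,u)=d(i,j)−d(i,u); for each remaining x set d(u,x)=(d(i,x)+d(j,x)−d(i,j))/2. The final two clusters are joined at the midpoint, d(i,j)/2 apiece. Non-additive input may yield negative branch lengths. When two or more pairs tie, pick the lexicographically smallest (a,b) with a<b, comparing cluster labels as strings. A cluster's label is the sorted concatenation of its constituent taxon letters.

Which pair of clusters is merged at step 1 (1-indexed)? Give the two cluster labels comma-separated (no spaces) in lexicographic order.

1. join A+J (d=17, Q=-126) ⇒ AJ; edges |A|=9, |J|=8
  updated: d(AJ,E)=43, d(AJ,S)=3
2. join AJ+E (d=43, Q=-84) ⇒ AEJ; edges |AJ|=4, |E|=39
  updated: d(AEJ,S)=-1
3. join AEJ+S (d=-1) ⇒ AEJS; edges |AEJ|=-1/2, |S|=-1/2
final tree: (((A:9,J:8):4,E:39):-1/2,S:-1/2)
total length: 59

A,J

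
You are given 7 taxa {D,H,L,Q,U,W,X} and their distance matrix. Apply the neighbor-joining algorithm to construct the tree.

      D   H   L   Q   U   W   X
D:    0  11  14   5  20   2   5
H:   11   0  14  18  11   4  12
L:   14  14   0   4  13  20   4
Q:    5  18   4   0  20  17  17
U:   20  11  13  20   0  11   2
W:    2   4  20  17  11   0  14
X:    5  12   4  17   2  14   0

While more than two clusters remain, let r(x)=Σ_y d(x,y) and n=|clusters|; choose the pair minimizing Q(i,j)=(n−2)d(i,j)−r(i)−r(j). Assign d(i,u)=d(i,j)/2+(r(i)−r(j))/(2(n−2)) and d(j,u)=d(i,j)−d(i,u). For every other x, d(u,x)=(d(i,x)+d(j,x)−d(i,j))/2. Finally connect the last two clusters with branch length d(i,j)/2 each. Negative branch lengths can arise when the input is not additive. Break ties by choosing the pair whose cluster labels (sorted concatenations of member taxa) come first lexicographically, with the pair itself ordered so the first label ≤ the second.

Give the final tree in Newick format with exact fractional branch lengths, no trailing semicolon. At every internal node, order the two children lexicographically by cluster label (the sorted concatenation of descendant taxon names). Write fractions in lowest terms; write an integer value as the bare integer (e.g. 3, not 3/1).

(((D:23/16,(H:35/12,W:13/12):49/16):45/16,(L:4/5,Q:16/5):85/16):83/32,(U:25/8,X:-9/8):83/32)

step 1: merge (L,Q) at d=4, Q=-130; branch lengths L→4/5, Q→16/5; new cluster LQ
  updated: d(D,LQ)=15/2, d(H,LQ)=14, d(LQ,U)=29/2, d(LQ,W)=33/2, d(LQ,X)=17/2
step 2: merge (U,X) at d=2, Q=-92; branch lengths U→25/8, X→-9/8; new cluster UX
  updated: d(D,UX)=23/2, d(H,UX)=21/2, d(LQ,UX)=21/2, d(UX,W)=23/2
step 3: merge (H,W) at d=4, Q=-123/2; branch lengths H→35/12, W→13/12; new cluster HW
  updated: d(D,HW)=9/2, d(HW,LQ)=53/4, d(HW,UX)=9
step 4: merge (D,HW) at d=9/2, Q=-165/4; branch lengths D→23/16, HW→49/16; new cluster DHW
  updated: d(DHW,LQ)=65/8, d(DHW,UX)=8
step 5: merge (DHW,LQ) at d=65/8, Q=-213/8; branch lengths DHW→45/16, LQ→85/16; new cluster DHLQW
  updated: d(DHLQW,UX)=83/16
step 6: merge (DHLQW,UX) at d=83/16; branch lengths DHLQW→83/32, UX→83/32; new cluster DHLQUWX
final tree: (((D:23/16,(H:35/12,W:13/12):49/16):45/16,(L:4/5,Q:16/5):85/16):83/32,(U:25/8,X:-9/8):83/32)
total length: 445/16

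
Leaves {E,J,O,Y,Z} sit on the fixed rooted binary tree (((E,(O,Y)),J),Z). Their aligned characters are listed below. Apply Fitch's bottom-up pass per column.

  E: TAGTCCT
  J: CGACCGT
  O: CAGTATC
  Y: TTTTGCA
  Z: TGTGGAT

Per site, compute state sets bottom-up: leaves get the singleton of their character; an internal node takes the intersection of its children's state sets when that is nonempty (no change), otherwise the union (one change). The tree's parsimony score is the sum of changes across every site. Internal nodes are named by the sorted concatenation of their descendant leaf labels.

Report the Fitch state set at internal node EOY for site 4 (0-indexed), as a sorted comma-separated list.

A,C,G

OY@0: {C} ∪ {T} = {C,T} (union, +1)
EOY@0: {T} ∩ {C,T} = {T} (intersection, +0)
EJOY@0: {T} ∪ {C} = {C,T} (union, +1)
EJOYZ@0: {C,T} ∩ {T} = {T} (intersection, +0)
OY@1: {A} ∪ {T} = {A,T} (union, +1)
EOY@1: {A} ∩ {A,T} = {A} (intersection, +0)
EJOY@1: {A} ∪ {G} = {A,G} (union, +1)
EJOYZ@1: {A,G} ∩ {G} = {G} (intersection, +0)
OY@2: {G} ∪ {T} = {G,T} (union, +1)
EOY@2: {G} ∩ {G,T} = {G} (intersection, +0)
EJOY@2: {G} ∪ {A} = {A,G} (union, +1)
EJOYZ@2: {A,G} ∪ {T} = {A,G,T} (union, +1)
OY@3: {T} ∩ {T} = {T} (intersection, +0)
EOY@3: {T} ∩ {T} = {T} (intersection, +0)
EJOY@3: {T} ∪ {C} = {C,T} (union, +1)
EJOYZ@3: {C,T} ∪ {G} = {C,G,T} (union, +1)
OY@4: {A} ∪ {G} = {A,G} (union, +1)
EOY@4: {C} ∪ {A,G} = {A,C,G} (union, +1)
EJOY@4: {A,C,G} ∩ {C} = {C} (intersection, +0)
EJOYZ@4: {C} ∪ {G} = {C,G} (union, +1)
OY@5: {T} ∪ {C} = {C,T} (union, +1)
EOY@5: {C} ∩ {C,T} = {C} (intersection, +0)
EJOY@5: {C} ∪ {G} = {C,G} (union, +1)
EJOYZ@5: {C,G} ∪ {A} = {A,C,G} (union, +1)
OY@6: {C} ∪ {A} = {A,C} (union, +1)
EOY@6: {T} ∪ {A,C} = {A,C,T} (union, +1)
EJOY@6: {A,C,T} ∩ {T} = {T} (intersection, +0)
EJOYZ@6: {T} ∩ {T} = {T} (intersection, +0)
per-site changes: [2, 2, 3, 2, 3, 3, 2]; total = 17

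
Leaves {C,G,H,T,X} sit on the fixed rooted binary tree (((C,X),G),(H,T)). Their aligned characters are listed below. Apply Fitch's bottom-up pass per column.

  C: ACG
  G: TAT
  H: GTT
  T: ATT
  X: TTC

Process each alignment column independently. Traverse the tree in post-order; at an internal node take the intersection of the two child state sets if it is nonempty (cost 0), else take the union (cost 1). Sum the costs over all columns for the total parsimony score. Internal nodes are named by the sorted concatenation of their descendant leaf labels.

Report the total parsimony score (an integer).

7

[col 0] CX: children C:{A}, X:{T} ∪→ {A,T}; cost 1
[col 0] CGX: children CX:{A,T}, G:{T} ∩→ {T}; cost 0
[col 0] HT: children H:{G}, T:{A} ∪→ {A,G}; cost 1
[col 0] CGHTX: children CGX:{T}, HT:{A,G} ∪→ {A,G,T}; cost 1
[col 1] CX: children C:{C}, X:{T} ∪→ {C,T}; cost 1
[col 1] CGX: children CX:{C,T}, G:{A} ∪→ {A,C,T}; cost 1
[col 1] HT: children H:{T}, T:{T} ∩→ {T}; cost 0
[col 1] CGHTX: children CGX:{A,C,T}, HT:{T} ∩→ {T}; cost 0
[col 2] CX: children C:{G}, X:{C} ∪→ {C,G}; cost 1
[col 2] CGX: children CX:{C,G}, G:{T} ∪→ {C,G,T}; cost 1
[col 2] HT: children H:{T}, T:{T} ∩→ {T}; cost 0
[col 2] CGHTX: children CGX:{C,G,T}, HT:{T} ∩→ {T}; cost 0
per-site changes: [3, 2, 2]; total = 7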